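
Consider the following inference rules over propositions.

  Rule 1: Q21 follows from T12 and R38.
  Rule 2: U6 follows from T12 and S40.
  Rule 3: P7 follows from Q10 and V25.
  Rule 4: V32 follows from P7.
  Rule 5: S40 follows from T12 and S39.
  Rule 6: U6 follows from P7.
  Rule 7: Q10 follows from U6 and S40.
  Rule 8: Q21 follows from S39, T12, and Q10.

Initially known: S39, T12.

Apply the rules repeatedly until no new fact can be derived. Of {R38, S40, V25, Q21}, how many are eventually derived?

2

From T12 and S39, Rule 5 gives S40.
T12 and S40 hold, so U6 follows (Rule 2).
U6 and S40 hold, so Q10 follows (Rule 7).
S39, T12, and Q10 hold, so Q21 follows (Rule 8).
No rule produces R38, and it is not given.
S40: reached.
No rule produces V25, and it is not given.
Q21: reached.
Reached: S40 and Q21 — 2 of the 4.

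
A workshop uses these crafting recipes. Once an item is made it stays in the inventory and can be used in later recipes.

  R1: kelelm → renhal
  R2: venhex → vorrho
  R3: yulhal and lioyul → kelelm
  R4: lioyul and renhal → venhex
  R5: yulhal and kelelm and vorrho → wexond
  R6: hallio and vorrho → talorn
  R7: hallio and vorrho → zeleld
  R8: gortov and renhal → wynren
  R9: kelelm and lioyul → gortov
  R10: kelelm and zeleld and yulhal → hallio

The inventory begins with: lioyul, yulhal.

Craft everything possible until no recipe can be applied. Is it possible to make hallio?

No

hallio would need kelelm, zeleld, and yulhal (R10), but zeleld is never obtained.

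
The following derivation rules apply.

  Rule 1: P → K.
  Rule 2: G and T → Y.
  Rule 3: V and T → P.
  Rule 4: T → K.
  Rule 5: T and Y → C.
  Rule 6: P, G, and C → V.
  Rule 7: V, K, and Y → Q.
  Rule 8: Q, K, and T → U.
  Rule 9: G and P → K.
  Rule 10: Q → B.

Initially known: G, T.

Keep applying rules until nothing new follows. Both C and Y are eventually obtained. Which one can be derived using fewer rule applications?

Y: G and T hold, so Y follows (Rule 2). [1 rule application]
C: G and T hold, so Y follows (Rule 2). From T and Y, Rule 5 gives C. [2 rule applications]
Y needs fewer.

Y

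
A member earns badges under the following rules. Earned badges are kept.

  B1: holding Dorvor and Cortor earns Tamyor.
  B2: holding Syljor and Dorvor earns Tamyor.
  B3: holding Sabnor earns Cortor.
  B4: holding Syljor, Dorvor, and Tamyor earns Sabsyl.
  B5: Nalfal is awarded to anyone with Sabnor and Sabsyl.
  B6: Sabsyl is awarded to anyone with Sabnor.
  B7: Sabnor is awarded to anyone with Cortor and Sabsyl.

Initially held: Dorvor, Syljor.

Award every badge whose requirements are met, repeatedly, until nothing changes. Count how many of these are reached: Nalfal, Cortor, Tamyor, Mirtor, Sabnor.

1

With Syljor and Dorvor, Tamyor is earned (B2).
Nalfal would need Sabnor and Sabsyl (B5), but Sabnor is never earned.
Cortor would need Sabnor (B3), but Sabnor is never earned.
Tamyor: reached.
No rule produces Mirtor, and it is not given.
Sabnor would need Cortor and Sabsyl (B7), but Cortor is never earned.
Reached: Tamyor — 1 of the 5.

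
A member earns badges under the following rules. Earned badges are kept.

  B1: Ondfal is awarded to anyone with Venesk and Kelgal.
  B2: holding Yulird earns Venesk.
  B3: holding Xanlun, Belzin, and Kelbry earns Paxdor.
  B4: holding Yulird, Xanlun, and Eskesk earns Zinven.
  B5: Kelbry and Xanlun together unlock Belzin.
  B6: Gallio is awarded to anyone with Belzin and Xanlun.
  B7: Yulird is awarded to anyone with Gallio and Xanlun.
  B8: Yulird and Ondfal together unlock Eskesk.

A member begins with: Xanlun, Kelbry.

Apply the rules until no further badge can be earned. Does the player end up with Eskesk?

Eskesk would need Yulird and Ondfal (B8), but Ondfal is never earned.

No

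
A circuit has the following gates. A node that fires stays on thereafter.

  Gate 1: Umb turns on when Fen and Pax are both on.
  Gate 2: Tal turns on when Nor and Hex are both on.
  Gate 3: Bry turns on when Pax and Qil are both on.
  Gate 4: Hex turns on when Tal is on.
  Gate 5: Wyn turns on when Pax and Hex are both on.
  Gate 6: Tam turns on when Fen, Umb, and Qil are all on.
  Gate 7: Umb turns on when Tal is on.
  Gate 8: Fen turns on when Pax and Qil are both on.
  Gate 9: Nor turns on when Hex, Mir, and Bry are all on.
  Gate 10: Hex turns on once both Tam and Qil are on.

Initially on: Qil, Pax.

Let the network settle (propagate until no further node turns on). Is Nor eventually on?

No

Nor would need Hex, Mir, and Bry (Gate 9), but Mir never turns on.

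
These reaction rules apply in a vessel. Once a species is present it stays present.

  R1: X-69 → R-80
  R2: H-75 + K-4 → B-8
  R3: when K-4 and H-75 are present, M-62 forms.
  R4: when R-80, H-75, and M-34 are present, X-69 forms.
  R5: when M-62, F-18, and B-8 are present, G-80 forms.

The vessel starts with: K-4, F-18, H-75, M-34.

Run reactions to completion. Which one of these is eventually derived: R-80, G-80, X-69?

H-75 and K-4 present → B-8 forms (R2).
K-4 and H-75 present → M-62 forms (R3).
M-62, F-18, and B-8 present → G-80 forms (R5).
R-80 would need X-69 (R1), but X-69 never forms. X-69 would need R-80, H-75, and M-34 (R4), but R-80 never forms.

G-80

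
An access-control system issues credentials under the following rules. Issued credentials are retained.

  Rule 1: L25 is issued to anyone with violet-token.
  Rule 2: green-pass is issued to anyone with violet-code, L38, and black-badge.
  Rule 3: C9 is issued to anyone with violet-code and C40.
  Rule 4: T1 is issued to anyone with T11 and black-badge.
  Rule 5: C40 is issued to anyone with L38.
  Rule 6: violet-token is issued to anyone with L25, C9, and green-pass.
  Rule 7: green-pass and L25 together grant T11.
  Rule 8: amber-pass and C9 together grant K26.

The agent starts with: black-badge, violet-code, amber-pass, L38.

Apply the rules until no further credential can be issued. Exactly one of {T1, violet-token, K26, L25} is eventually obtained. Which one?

Holding L38 grants C40 (Rule 5).
Holding violet-code and C40 grants C9 (Rule 3).
Holding amber-pass and C9 grants K26 (Rule 8).
violet-token would need L25, C9, and green-pass (Rule 6), but L25 is never granted. L25 would need violet-token (Rule 1), but violet-token is never granted. T1 would need T11 and black-badge (Rule 4), but T11 is never granted.

K26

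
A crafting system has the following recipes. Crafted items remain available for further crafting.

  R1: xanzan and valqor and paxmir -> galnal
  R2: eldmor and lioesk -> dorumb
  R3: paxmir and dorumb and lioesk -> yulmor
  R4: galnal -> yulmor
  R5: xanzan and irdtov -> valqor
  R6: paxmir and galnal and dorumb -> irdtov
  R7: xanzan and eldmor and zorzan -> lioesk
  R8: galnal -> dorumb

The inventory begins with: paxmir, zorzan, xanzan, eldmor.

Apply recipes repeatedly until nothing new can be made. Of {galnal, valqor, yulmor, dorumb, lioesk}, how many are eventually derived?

xanzan and eldmor and zorzan -> lioesk (R7).
Using R2, eldmor and lioesk make dorumb.
Using R3, paxmir, dorumb, and lioesk make yulmor.
galnal would need xanzan, valqor, and paxmir (R1), but valqor is never obtained.
valqor would need xanzan and irdtov (R5), but irdtov is never obtained.
yulmor: reached.
dorumb: reached.
lioesk: reached.
Reached: yulmor, dorumb, and lioesk — 3 of the 5.

3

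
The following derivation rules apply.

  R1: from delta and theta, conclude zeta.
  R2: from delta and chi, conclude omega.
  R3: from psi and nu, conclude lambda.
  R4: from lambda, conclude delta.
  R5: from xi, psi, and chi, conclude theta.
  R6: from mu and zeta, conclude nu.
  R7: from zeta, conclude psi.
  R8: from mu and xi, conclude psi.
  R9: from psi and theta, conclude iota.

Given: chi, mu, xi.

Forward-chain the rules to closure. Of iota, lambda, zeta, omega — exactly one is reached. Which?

mu and xi hold, so psi follows (R8).
From xi, psi, and chi, R5 gives theta.
From psi and theta, R9 gives iota.
lambda would need psi and nu (R3), but nu is never established. zeta would need delta and theta (R1), but delta is never established. omega would need delta and chi (R2), but delta is never established.

iota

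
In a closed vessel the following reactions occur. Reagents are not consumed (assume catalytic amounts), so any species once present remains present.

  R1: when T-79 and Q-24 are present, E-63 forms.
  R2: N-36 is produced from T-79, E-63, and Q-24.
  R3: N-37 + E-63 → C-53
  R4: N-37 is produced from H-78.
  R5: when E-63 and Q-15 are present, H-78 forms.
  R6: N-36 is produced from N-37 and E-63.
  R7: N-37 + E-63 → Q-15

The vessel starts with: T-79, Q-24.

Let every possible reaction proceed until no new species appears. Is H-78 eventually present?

No

H-78 would need E-63 and Q-15 (R5), but Q-15 never forms.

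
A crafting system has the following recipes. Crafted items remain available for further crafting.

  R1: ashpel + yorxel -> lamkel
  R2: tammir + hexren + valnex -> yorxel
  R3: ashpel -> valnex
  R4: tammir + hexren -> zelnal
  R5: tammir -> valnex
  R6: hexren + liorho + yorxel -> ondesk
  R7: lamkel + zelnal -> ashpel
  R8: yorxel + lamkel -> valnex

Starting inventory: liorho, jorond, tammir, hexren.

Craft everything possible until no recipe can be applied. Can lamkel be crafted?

No

lamkel would need ashpel and yorxel (R1), but ashpel is never obtained.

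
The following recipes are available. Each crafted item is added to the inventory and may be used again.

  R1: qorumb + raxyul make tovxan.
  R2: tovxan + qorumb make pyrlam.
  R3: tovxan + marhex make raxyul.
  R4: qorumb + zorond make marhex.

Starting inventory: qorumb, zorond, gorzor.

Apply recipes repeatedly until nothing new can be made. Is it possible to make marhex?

Using R4, qorumb and zorond make marhex.

Yes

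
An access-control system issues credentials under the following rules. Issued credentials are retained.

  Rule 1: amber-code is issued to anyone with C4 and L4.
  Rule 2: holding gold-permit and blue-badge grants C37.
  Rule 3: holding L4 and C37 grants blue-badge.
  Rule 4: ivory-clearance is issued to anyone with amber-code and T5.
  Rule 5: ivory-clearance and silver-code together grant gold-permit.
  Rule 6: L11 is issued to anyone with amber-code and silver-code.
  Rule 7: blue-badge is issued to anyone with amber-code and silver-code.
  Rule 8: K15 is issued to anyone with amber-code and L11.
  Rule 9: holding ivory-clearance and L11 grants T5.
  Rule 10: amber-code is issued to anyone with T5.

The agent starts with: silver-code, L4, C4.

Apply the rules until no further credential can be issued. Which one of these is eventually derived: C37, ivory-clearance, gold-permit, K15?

K15

Holding C4 and L4 grants amber-code (Rule 1).
Holding amber-code and silver-code grants L11 (Rule 6).
Holding amber-code and L11 grants K15 (Rule 8).
ivory-clearance would need amber-code and T5 (Rule 4), but T5 is never granted. gold-permit would need ivory-clearance and silver-code (Rule 5), but ivory-clearance is never granted. C37 would need gold-permit and blue-badge (Rule 2), but gold-permit is never granted.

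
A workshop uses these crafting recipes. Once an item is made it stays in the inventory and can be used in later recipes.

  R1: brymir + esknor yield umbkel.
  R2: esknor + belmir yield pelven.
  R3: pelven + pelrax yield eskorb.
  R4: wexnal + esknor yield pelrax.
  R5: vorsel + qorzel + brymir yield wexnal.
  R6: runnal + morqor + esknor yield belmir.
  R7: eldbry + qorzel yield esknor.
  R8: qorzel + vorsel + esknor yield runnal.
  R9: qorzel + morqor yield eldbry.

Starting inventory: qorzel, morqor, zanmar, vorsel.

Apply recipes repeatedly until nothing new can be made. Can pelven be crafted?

Yes

qorzel + morqor → eldbry (R9).
eldbry + qorzel → esknor (R7).
qorzel + vorsel + esknor → runnal (R8).
Using R6, runnal, morqor, and esknor make belmir.
esknor + belmir → pelven (R2).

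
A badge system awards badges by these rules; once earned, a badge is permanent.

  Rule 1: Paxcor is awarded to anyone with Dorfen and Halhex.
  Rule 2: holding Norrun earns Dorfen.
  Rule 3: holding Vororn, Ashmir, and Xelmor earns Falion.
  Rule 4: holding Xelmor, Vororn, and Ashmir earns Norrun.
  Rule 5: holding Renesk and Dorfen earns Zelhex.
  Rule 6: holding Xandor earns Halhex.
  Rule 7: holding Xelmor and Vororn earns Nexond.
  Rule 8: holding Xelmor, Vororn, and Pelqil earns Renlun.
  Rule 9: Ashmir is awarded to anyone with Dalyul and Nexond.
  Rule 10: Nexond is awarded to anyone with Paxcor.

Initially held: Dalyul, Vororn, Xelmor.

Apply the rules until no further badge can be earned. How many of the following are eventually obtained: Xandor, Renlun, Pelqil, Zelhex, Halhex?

0

No rule produces Xandor, and it is not given.
Renlun would need Xelmor, Vororn, and Pelqil (Rule 8), but Pelqil is never earned.
No rule produces Pelqil, and it is not given.
Zelhex would need Renesk and Dorfen (Rule 5), but Renesk is never earned.
Halhex would need Xandor (Rule 6), but Xandor is never earned.
None of the 5 are reached.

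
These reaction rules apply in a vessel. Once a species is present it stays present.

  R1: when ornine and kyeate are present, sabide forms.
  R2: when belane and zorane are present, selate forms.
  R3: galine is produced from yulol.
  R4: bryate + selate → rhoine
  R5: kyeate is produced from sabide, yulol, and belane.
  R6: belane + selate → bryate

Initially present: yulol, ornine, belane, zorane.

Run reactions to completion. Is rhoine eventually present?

belane and zorane present → selate forms (R2).
belane and selate present → bryate forms (R6).
bryate and selate present → rhoine forms (R4).

Yes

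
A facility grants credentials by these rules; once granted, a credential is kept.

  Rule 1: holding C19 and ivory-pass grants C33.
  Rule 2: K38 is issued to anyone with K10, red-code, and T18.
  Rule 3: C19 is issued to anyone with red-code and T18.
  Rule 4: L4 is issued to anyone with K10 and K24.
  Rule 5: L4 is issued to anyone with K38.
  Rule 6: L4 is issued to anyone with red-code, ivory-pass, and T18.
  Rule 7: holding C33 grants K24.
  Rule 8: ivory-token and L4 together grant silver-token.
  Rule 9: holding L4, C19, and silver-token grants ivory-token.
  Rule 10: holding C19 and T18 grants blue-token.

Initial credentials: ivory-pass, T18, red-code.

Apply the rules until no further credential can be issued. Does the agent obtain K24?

Yes

Holding red-code and T18 grants C19 (Rule 3).
Holding C19 and ivory-pass grants C33 (Rule 1).
Holding C33 grants K24 (Rule 7).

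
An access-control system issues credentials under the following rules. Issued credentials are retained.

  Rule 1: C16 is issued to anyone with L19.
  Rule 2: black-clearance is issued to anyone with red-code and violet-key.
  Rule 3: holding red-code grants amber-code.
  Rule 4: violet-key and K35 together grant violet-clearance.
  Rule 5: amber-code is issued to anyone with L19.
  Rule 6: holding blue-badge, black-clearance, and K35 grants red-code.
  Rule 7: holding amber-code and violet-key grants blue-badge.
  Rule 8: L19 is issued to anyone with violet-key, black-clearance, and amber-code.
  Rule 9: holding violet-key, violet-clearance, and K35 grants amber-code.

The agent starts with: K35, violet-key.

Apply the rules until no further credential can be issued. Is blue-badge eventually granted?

Yes

Holding violet-key and K35 grants violet-clearance (Rule 4).
Holding violet-key, violet-clearance, and K35 grants amber-code (Rule 9).
Holding amber-code and violet-key grants blue-badge (Rule 7).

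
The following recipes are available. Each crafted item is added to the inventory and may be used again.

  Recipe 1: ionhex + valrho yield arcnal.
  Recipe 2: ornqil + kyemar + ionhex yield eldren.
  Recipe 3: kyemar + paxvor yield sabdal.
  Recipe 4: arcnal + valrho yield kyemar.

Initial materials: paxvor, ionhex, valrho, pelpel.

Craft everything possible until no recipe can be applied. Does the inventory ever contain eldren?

No

eldren would need ornqil, kyemar, and ionhex (Recipe 2), but ornqil is never obtained.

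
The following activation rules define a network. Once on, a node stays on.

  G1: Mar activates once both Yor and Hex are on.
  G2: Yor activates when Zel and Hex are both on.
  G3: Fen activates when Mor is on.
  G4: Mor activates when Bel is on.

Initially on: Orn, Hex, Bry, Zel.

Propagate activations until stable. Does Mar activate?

Zel and Hex are on, so Yor activates (G2).
Yor and Hex are on, so Mar activates (G1).

Yes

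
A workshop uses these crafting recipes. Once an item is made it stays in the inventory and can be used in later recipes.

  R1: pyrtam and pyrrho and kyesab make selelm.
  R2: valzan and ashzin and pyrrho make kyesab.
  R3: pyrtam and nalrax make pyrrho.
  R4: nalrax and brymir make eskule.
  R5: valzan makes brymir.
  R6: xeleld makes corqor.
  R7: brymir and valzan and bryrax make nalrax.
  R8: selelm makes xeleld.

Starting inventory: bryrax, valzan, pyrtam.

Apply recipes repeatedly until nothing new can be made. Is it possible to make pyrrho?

Using R5, valzan makes brymir.
Using R7, brymir, valzan, and bryrax make nalrax.
Using R3, pyrtam and nalrax make pyrrho.

Yes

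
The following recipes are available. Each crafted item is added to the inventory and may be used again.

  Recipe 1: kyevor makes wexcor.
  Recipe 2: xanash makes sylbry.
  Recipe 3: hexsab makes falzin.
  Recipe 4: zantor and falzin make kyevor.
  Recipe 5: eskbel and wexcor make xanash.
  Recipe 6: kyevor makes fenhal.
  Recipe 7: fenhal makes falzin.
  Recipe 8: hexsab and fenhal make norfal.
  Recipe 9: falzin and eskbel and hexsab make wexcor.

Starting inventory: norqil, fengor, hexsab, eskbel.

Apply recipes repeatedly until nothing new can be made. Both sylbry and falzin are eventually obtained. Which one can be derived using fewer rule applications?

falzin

falzin: hexsab → falzin (Recipe 3). [1 rule application]
sylbry: Using Recipe 3, hexsab makes falzin. Using Recipe 9, falzin, eskbel, and hexsab make wexcor. Using Recipe 5, eskbel and wexcor make xanash. Using Recipe 2, xanash makes sylbry. [4 rule applications]
falzin needs fewer.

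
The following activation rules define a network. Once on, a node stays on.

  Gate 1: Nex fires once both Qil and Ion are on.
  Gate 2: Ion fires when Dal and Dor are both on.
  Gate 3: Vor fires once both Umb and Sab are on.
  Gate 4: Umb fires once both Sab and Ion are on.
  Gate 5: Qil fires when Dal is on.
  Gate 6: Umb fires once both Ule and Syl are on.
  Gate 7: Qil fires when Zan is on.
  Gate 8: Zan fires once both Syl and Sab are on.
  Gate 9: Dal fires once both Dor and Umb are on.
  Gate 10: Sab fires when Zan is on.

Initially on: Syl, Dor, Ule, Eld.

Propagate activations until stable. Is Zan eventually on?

Zan would need Syl and Sab (Gate 8), but Sab never turns on.

No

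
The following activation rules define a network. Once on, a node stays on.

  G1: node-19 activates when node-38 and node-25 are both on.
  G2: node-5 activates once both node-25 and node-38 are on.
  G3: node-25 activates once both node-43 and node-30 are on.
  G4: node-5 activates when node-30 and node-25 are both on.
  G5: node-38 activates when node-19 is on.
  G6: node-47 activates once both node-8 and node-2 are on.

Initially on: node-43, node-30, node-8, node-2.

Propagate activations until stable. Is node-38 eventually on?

node-38 would need node-19 (G5), but node-19 never turns on.

No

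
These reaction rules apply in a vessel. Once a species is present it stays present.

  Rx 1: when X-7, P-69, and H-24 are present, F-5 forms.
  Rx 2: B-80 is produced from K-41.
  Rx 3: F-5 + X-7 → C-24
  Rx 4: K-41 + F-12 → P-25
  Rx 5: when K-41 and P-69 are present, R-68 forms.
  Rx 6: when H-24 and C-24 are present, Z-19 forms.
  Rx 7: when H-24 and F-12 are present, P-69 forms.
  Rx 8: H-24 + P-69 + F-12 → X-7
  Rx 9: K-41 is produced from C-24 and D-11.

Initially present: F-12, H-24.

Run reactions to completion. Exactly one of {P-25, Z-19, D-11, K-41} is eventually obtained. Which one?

H-24 and F-12 present → P-69 forms (Rx 7).
H-24, P-69, and F-12 present → X-7 forms (Rx 8).
X-7, P-69, and H-24 present → F-5 forms (Rx 1).
F-5 and X-7 present → C-24 forms (Rx 3).
H-24 and C-24 present → Z-19 forms (Rx 6).
K-41 would need C-24 and D-11 (Rx 9), but D-11 never forms. No rule produces D-11, and it is not given. P-25 would need K-41 and F-12 (Rx 4), but K-41 never forms.

Z-19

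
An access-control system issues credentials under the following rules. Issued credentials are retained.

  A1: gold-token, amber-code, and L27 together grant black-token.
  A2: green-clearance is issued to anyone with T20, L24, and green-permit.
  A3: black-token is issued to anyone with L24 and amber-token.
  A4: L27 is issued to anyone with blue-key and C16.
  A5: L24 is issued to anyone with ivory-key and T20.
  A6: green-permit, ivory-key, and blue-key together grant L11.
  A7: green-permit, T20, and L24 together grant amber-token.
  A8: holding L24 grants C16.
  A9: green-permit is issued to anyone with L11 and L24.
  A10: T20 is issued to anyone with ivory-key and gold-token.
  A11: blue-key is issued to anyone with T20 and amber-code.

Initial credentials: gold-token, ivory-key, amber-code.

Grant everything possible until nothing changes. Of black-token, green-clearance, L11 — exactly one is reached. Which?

Holding ivory-key and gold-token grants T20 (A10).
Holding T20 and amber-code grants blue-key (A11).
Holding ivory-key and T20 grants L24 (A5).
Holding L24 grants C16 (A8).
Holding blue-key and C16 grants L27 (A4).
Holding gold-token, amber-code, and L27 grants black-token (A1).
L11 would need green-permit, ivory-key, and blue-key (A6), but green-permit is never granted. green-clearance would need T20, L24, and green-permit (A2), but green-permit is never granted.

black-token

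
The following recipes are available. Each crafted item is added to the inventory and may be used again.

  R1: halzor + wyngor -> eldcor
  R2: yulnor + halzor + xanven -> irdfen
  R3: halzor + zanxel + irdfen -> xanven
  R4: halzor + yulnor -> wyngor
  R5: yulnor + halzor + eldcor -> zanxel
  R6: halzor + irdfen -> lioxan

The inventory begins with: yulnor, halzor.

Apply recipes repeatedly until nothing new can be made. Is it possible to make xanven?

No

xanven would need halzor, zanxel, and irdfen (R3), but irdfen is never obtained.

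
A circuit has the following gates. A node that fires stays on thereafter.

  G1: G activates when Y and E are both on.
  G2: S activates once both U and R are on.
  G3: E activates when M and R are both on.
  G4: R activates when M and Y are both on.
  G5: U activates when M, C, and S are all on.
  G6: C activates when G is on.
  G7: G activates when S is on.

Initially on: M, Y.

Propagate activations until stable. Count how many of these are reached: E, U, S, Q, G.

2

M and Y are on, so R activates (G4).
G3: M and R on → E on.
G1: Y and E on → G on.
E: reached.
U would need M, C, and S (G5), but S never turns on.
S would need U and R (G2), but U never turns on.
No rule produces Q, and it is not given.
G: reached.
Reached: E and G — 2 of the 5.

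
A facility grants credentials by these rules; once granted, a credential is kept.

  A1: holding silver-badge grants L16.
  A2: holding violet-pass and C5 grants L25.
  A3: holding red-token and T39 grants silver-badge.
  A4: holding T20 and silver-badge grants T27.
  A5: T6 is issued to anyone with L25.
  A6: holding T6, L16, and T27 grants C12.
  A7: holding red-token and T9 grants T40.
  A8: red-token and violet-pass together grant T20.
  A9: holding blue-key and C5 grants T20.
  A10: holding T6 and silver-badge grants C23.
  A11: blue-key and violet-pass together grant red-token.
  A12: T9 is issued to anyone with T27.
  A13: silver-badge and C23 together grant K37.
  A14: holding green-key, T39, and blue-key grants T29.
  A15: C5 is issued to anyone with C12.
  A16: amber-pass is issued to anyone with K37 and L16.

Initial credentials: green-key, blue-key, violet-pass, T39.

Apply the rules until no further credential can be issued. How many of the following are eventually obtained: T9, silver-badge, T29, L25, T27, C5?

4

Holding green-key, T39, and blue-key grants T29 (A14).
Holding blue-key and violet-pass grants red-token (A11).
Holding red-token and violet-pass grants T20 (A8).
Holding red-token and T39 grants silver-badge (A3).
Holding T20 and silver-badge grants T27 (A4).
Holding T27 grants T9 (A12).
T9: reached.
silver-badge: reached.
T29: reached.
L25 would need violet-pass and C5 (A2), but C5 is never granted.
T27: reached.
C5 would need C12 (A15), but C12 is never granted.
Reached: T9, silver-badge, T29, and T27 — 4 of the 6.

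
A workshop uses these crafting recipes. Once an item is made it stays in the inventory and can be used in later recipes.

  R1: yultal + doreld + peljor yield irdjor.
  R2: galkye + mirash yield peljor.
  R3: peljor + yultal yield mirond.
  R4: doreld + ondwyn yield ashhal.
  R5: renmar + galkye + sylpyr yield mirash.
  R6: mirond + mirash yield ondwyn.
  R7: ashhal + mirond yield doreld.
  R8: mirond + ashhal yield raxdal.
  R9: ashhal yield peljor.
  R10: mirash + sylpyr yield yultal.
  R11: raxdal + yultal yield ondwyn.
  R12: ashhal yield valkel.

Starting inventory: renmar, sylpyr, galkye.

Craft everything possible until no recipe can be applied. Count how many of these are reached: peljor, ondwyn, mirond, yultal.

renmar + galkye + sylpyr → mirash (R5).
galkye + mirash → peljor (R2).
mirash + sylpyr → yultal (R10).
Using R3, peljor and yultal make mirond.
mirond + mirash → ondwyn (R6).
peljor: reached.
ondwyn: reached.
mirond: reached.
yultal: reached.
All 4 are reached.

4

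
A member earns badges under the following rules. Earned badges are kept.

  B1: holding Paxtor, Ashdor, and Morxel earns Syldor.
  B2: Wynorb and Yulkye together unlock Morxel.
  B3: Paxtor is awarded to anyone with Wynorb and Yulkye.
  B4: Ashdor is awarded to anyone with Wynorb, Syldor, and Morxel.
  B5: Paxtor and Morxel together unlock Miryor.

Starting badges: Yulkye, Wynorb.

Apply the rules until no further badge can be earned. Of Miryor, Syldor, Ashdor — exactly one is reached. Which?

Miryor

With Wynorb and Yulkye, Paxtor is earned (B3).
With Wynorb and Yulkye, Morxel is earned (B2).
With Paxtor and Morxel, Miryor is earned (B5).
Ashdor would need Wynorb, Syldor, and Morxel (B4), but Syldor is never earned. Syldor would need Paxtor, Ashdor, and Morxel (B1), but Ashdor is never earned.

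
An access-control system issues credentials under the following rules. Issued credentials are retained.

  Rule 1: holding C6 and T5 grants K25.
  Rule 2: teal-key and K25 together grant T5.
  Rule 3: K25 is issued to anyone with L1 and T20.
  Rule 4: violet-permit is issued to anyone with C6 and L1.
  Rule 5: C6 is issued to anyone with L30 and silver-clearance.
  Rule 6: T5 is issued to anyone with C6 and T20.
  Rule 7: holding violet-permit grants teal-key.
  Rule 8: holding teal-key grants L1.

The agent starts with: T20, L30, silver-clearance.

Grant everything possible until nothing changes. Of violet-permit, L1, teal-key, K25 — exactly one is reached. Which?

K25

Holding L30 and silver-clearance grants C6 (Rule 5).
Holding C6 and T20 grants T5 (Rule 6).
Holding C6 and T5 grants K25 (Rule 1).
teal-key would need violet-permit (Rule 7), but violet-permit is never granted. violet-permit would need C6 and L1 (Rule 4), but L1 is never granted. L1 would need teal-key (Rule 8), but teal-key is never granted.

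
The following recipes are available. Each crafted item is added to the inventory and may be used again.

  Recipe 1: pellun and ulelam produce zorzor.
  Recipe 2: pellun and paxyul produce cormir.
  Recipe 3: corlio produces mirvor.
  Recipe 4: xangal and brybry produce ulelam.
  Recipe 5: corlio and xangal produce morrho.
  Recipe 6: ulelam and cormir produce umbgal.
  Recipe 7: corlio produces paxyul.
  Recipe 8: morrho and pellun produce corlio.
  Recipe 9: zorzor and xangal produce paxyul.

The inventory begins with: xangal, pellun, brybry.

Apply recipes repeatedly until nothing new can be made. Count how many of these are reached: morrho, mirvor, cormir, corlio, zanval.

1

xangal and brybry → ulelam (Recipe 4).
pellun and ulelam → zorzor (Recipe 1).
Using Recipe 9, zorzor and xangal make paxyul.
Using Recipe 2, pellun and paxyul make cormir.
morrho would need corlio and xangal (Recipe 5), but corlio is never obtained.
mirvor would need corlio (Recipe 3), but corlio is never obtained.
cormir: reached.
corlio would need morrho and pellun (Recipe 8), but morrho is never obtained.
No rule produces zanval, and it is not given.
Reached: cormir — 1 of the 5.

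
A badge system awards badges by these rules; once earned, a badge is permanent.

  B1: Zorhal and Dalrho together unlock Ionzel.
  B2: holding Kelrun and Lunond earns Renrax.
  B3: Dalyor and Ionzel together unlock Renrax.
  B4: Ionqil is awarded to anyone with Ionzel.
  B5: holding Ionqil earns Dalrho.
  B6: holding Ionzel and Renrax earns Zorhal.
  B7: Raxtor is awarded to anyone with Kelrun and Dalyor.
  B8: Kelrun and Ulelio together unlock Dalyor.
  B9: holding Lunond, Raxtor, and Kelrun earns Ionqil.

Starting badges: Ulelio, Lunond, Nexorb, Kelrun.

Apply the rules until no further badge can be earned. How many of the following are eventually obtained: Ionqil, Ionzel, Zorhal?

1

With Kelrun and Ulelio, Dalyor is earned (B8).
With Kelrun and Dalyor, Raxtor is earned (B7).
With Lunond, Raxtor, and Kelrun, Ionqil is earned (B9).
Ionqil: reached.
Ionzel would need Zorhal and Dalrho (B1), but Zorhal is never earned.
Zorhal would need Ionzel and Renrax (B6), but Ionzel is never earned.
Reached: Ionqil — 1 of the 3.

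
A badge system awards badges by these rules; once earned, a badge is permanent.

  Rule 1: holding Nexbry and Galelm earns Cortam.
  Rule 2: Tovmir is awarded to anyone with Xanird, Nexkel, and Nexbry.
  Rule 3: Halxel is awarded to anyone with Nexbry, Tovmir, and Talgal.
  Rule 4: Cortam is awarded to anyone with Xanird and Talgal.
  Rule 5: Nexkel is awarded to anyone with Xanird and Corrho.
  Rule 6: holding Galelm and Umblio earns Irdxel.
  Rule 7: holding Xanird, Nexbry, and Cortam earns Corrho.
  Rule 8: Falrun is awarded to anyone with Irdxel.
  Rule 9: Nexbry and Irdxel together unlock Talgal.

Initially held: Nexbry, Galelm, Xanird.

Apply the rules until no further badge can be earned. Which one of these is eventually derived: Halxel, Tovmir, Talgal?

With Nexbry and Galelm, Cortam is earned (Rule 1).
With Xanird, Nexbry, and Cortam, Corrho is earned (Rule 7).
With Xanird and Corrho, Nexkel is earned (Rule 5).
With Xanird, Nexkel, and Nexbry, Tovmir is earned (Rule 2).
Talgal would need Nexbry and Irdxel (Rule 9), but Irdxel is never earned. Halxel would need Nexbry, Tovmir, and Talgal (Rule 3), but Talgal is never earned.

Tovmir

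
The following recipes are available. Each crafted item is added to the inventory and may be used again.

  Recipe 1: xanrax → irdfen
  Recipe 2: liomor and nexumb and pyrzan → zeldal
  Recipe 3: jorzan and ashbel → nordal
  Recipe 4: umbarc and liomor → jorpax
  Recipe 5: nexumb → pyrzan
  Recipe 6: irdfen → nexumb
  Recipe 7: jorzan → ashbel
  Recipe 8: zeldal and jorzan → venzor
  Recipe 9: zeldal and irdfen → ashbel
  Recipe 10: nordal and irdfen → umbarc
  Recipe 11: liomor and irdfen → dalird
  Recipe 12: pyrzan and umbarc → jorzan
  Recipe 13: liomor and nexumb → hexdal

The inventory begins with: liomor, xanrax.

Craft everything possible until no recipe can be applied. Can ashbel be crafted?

Using Recipe 1, xanrax makes irdfen.
irdfen → nexumb (Recipe 6).
nexumb → pyrzan (Recipe 5).
Using Recipe 2, liomor, nexumb, and pyrzan make zeldal.
zeldal and irdfen → ashbel (Recipe 9).

Yes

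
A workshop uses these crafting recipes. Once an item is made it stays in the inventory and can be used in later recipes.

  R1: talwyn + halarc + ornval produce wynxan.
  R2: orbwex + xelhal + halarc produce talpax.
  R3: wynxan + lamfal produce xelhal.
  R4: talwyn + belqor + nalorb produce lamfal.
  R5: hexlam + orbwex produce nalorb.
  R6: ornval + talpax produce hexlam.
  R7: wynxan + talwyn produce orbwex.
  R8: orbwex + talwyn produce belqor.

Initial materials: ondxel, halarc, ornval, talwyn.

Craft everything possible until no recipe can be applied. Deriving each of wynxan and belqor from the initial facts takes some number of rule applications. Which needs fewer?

wynxan

wynxan: talwyn + halarc + ornval → wynxan (R1). [1 rule application]
belqor: talwyn + halarc + ornval → wynxan (R1). Using R7, wynxan and talwyn make orbwex. orbwex + talwyn → belqor (R8). [3 rule applications]
wynxan needs fewer.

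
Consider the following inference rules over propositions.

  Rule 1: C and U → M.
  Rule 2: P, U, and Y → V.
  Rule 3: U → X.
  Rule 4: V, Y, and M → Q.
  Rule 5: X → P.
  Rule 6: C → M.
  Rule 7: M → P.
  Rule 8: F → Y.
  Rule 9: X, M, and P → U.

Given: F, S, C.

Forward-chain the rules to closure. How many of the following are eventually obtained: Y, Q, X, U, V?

F holds, so Y follows (Rule 8).
Y: reached.
Q would need V, Y, and M (Rule 4), but V is never established.
X would need U (Rule 3), but U is never established.
U would need X, M, and P (Rule 9), but X is never established.
V would need P, U, and Y (Rule 2), but U is never established.
Reached: Y — 1 of the 5.

1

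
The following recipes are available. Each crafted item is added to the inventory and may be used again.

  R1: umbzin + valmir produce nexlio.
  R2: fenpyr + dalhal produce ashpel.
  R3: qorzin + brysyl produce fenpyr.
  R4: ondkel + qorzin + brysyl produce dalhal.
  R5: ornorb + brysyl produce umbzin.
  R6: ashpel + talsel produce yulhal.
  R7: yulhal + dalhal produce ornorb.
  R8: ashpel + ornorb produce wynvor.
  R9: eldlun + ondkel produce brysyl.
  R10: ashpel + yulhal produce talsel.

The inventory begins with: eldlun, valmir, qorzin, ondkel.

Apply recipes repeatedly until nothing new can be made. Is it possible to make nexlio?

nexlio would need umbzin and valmir (R1), but umbzin is never obtained.

No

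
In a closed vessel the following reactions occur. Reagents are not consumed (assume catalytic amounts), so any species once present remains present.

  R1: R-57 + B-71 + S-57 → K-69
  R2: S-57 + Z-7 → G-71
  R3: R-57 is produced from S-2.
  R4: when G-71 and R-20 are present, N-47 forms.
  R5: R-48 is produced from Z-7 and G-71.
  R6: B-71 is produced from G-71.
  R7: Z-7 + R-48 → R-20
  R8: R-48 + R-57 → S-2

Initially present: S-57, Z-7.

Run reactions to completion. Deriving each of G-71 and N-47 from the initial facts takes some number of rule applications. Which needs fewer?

G-71: S-57 and Z-7 present → G-71 forms (R2). [1 rule application]
N-47: S-57 and Z-7 present → G-71 forms (R2). Z-7 and G-71 present → R-48 forms (R5). Z-7 and R-48 present → R-20 forms (R7). G-71 and R-20 present → N-47 forms (R4). [4 rule applications]
G-71 needs fewer.

G-71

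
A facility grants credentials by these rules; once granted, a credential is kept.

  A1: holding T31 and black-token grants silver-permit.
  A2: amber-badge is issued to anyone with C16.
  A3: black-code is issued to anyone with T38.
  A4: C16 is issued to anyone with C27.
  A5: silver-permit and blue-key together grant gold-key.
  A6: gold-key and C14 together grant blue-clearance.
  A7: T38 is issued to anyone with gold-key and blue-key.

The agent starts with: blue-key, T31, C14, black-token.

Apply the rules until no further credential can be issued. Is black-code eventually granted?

Holding T31 and black-token grants silver-permit (A1).
Holding silver-permit and blue-key grants gold-key (A5).
Holding gold-key and blue-key grants T38 (A7).
Holding T38 grants black-code (A3).

Yes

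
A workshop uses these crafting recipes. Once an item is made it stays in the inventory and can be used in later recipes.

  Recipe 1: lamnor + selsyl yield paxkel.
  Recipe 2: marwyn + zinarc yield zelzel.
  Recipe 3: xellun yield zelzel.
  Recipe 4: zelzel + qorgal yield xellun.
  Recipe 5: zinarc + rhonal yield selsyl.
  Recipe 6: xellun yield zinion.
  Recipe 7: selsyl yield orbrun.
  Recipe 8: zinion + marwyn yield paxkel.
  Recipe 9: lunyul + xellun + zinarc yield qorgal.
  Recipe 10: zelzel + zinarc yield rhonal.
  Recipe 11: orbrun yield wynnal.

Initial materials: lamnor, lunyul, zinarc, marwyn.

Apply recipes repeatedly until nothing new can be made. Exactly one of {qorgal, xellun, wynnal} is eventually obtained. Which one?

marwyn + zinarc → zelzel (Recipe 2).
Using Recipe 10, zelzel and zinarc make rhonal.
Using Recipe 5, zinarc and rhonal make selsyl.
Using Recipe 7, selsyl makes orbrun.
Using Recipe 11, orbrun makes wynnal.
xellun would need zelzel and qorgal (Recipe 4), but qorgal is never obtained. qorgal would need lunyul, xellun, and zinarc (Recipe 9), but xellun is never obtained.

wynnal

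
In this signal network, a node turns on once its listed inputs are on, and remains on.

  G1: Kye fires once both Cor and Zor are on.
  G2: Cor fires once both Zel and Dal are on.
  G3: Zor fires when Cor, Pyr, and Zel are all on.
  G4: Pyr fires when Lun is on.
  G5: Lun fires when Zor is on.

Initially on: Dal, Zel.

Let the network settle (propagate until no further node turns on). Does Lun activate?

Lun would need Zor (G5), but Zor never turns on.

No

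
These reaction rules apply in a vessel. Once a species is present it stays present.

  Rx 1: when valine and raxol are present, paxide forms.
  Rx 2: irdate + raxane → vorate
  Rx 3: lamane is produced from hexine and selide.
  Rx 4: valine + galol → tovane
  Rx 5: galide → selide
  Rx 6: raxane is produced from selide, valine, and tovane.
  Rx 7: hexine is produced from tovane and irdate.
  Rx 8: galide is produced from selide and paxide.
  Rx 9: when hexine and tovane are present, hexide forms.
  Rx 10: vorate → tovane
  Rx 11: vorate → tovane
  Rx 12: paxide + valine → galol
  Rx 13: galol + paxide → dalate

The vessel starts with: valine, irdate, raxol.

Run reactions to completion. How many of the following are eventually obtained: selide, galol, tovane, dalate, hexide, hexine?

5

valine and raxol present → paxide forms (Rx 1).
paxide and valine present → galol forms (Rx 12).
galol and paxide present → dalate forms (Rx 13).
valine and galol present → tovane forms (Rx 4).
tovane and irdate present → hexine forms (Rx 7).
hexine and tovane present → hexide forms (Rx 9).
selide would need galide (Rx 5), but galide never forms.
galol: reached.
tovane: reached.
dalate: reached.
hexide: reached.
hexine: reached.
Reached: galol, tovane, dalate, hexide, and hexine — 5 of the 6.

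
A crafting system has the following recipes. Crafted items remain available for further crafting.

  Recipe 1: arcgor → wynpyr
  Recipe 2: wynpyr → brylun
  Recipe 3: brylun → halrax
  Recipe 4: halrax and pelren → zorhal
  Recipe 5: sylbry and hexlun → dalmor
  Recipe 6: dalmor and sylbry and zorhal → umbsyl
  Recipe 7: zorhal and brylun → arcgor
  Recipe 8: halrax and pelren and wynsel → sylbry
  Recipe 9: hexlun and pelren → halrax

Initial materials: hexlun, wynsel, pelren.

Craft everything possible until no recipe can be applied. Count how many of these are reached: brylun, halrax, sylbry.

2

Using Recipe 9, hexlun and pelren make halrax.
halrax and pelren and wynsel → sylbry (Recipe 8).
brylun would need wynpyr (Recipe 2), but wynpyr is never obtained.
halrax: reached.
sylbry: reached.
Reached: halrax and sylbry — 2 of the 3.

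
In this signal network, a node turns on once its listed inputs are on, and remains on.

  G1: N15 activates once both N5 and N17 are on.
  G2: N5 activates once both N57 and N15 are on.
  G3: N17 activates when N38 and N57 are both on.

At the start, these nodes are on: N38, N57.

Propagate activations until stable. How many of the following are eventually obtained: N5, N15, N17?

G3: N38 and N57 on → N17 on.
N5 would need N57 and N15 (G2), but N15 never turns on.
N15 would need N5 and N17 (G1), but N5 never turns on.
N17: reached.
Reached: N17 — 1 of the 3.

1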